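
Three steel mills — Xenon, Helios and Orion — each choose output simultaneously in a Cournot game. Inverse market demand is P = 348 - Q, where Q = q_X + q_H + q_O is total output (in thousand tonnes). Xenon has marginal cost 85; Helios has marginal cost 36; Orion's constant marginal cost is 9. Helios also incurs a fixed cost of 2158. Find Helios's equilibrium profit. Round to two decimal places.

4814.25

Xenon's profit: π_X = (348 - Q)q_X - (85q_X). Setting ∂π_X/∂q_X = 0: 263 - 2q_X - (q_H + q_O) = 0.
Helios's profit: π_H = (348 - Q)q_H - (36q_H). Setting ∂π_H/∂q_H = 0: 312 - 2q_H - (q_X + q_O) = 0.
Orion's profit: π_O = (348 - Q)q_O - (9q_O). Setting ∂π_O/∂q_O = 0: 339 - 2q_O - (q_X + q_H) = 0.
Adding the 3 first-order conditions: 914 − 4Q = 0, so Q = 457/2.
Back-substituting: q_X = (263 − 457/2) = 69/2, q_H = (312 − 457/2) = 167/2, q_O = (339 − 457/2) = 221/2.
Price P = 348 - 457/2 = 239/2.
Helios's profit: (239/2 - 36)·(167/2) - 2158 = 4814.2500.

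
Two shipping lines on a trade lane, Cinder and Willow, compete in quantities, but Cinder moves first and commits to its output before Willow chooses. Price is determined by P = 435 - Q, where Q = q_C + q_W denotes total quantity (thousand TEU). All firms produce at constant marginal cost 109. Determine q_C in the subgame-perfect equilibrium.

The follower Willow best-responds to any q_C: π_W = (435 - Q)q_W - 109q_W.
Follower FOC: 326 - q_C - 2q_W = 0, so q_W(q_C) = (326 - q_C)/2.
Cinder substitutes q_W(q_C) into its own profit: π_C = q_C(435 - q_C - (326 - q_C)/2) - 109q_C = (272 - (1/2)q_C)q_C - 109q_C.
The leader's first-order condition 163 - q_C = 0 yields q_C = 163.
Then q_W = (326 - 163)/2 = 163/2.

163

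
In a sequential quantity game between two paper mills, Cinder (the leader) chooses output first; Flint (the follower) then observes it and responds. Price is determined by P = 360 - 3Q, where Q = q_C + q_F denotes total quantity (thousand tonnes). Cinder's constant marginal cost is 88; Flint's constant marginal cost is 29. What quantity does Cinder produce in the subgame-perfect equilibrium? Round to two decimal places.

Solve by backward induction. Given q_C, the follower Flint maximises π_F = (360 - 3q_C - 3q_F)q_F - 29q_F.
Setting the follower's marginal profit to zero, 331 - 3q_C - 6q_F = 0, i.e. q_F = (331 - 3q_C)/6.
The leader anticipates this reaction. Substituting into P = 360 - 3Q gives P = 389/2 - (3/2)q_C, so π_C = (389/2 - (3/2)q_C)q_C - 88q_C.
Maximising: ∂π_C/∂q_C = 213/2 - 3q_C = 0, giving q_C = 71/2.
Then q_F = (331 - 3·(71/2))/6 = 449/12.

35.50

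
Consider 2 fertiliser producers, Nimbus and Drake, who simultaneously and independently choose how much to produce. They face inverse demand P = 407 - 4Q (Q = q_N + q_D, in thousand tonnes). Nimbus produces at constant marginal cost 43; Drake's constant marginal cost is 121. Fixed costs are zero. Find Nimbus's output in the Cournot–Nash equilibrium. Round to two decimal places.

36.83

Nimbus's profit: π_N = (407 - 4Q)q_N - (43q_N). Setting ∂π_N/∂q_N = 0: 364 - 8q_N - 4(q_D) = 0.
Drake's first-order condition: 286 - 8q_D - 4(q_N) = 0.
So q_N = (364 - 4q_D)/8 and q_D = (286 - 4q_N)/8.
Substituting one into the other gives q_N = 221/6 and q_D = 52/3.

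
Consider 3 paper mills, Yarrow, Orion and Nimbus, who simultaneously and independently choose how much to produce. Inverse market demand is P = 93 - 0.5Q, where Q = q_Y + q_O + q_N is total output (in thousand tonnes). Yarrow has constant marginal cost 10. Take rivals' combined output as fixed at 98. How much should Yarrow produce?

With rivals' combined output fixed at 98, Yarrow's profit is π_Y = (93 - (1/2)·98 - (1/2)q_Y)q_Y - (10q_Y) = (44 - (1/2)q_Y)q_Y - (10q_Y).
∂π_Y/∂q_Y = 34 - q_Y = 0, so q_Y = 34.

34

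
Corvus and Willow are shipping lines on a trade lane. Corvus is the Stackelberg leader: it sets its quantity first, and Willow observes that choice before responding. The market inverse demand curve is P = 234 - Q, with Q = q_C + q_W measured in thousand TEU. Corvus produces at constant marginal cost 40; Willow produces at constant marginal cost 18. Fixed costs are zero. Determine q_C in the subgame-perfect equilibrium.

Solve by backward induction. Given q_C, the follower Willow maximises π_W = (234 - q_C - q_W)q_W - 18q_W.
Setting the follower's marginal profit to zero, 216 - q_C - 2q_W = 0, i.e. q_W = (216 - q_C)/2.
Corvus substitutes q_W(q_C) into its own profit: π_C = q_C(234 - q_C - (216 - q_C)/2) - 40q_C = (126 - (1/2)q_C)q_C - 40q_C.
The leader's first-order condition 86 - q_C = 0 yields q_C = 86.
Then q_W = (216 - 86)/2 = 65.

86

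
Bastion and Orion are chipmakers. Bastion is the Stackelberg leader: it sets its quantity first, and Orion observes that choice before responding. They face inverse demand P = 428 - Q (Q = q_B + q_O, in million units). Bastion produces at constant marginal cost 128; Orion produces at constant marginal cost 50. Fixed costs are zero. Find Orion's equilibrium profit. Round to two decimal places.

The follower Orion best-responds to any q_B: π_O = (428 - Q)q_O - 50q_O.
∂π_O/∂q_O = 378 - q_B - 2q_O = 0 gives the reaction function q_O = (378 - q_B)/2.
The leader anticipates this reaction. Substituting into P = 428 - Q gives P = 239 - (1/2)q_B, so π_B = (239 - (1/2)q_B)q_B - 128q_B.
Leader FOC: 111 - q_B = 0, so q_B = 111.
Then q_O = (378 - 111)/2 = 267/2.
Price P = 428 - 489/2 = 367/2.
Orion's profit: (367/2 - 50)·(267/2) = 17822.2500.

17822.25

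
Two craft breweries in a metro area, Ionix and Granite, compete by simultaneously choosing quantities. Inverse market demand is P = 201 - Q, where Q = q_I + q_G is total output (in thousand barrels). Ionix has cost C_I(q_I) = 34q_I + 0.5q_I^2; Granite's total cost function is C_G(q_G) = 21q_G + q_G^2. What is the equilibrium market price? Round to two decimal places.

122.73

Ionix's profit: π_I = (201 - Q)q_I - (34q_I + (1/2)q_I²). Setting ∂π_I/∂q_I = 0: 167 - 3q_I - (q_G) = 0.
Granite's first-order condition: 180 - 4q_G - (q_I) = 0.
Rearranging gives the reaction functions q_I = (167 - q_G)/3 and q_G = (180 - q_I)/4.
Substituting one into the other gives q_I = 488/11 and q_G = 373/11.
Total output Q = 861/11, so price P = 201 - 861/11 = 1350/11.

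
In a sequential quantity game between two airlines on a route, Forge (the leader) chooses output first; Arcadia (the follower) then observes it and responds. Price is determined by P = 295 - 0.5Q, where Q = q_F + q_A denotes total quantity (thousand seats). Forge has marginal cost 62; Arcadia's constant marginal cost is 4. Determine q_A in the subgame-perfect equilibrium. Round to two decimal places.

Solve by backward induction. Given q_F, the follower Arcadia maximises π_A = (295 - (1/2)q_F - (1/2)q_A)q_A - 4q_A.
Setting the follower's marginal profit to zero, 291 - (1/2)q_F - q_A = 0, i.e. q_A = (291 - (1/2)q_F).
The leader anticipates this reaction. Substituting into P = 295 - 0.5Q gives P = 299/2 - (1/4)q_F, so π_F = (299/2 - (1/4)q_F)q_F - 62q_F.
The leader's first-order condition 175/2 - (1/2)q_F = 0 yields q_F = 175.
Then q_A = (291 - (1/2)·175) = 407/2.

203.50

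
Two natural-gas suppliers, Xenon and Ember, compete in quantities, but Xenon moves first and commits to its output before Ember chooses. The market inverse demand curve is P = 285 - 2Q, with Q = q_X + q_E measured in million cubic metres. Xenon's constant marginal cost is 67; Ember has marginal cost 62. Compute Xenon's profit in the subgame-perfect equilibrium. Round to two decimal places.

Solve by backward induction. Given q_X, the follower Ember maximises π_E = (285 - 2q_X - 2q_E)q_E - 62q_E.
Setting the follower's marginal profit to zero, 223 - 2q_X - 4q_E = 0, i.e. q_E = (223 - 2q_X)/4.
Xenon substitutes q_E(q_X) into its own profit: π_X = q_X(285 - 2q_X - (223 - 2q_X)/2) - 67q_X = (347/2 - q_X)q_X - 67q_X.
Leader FOC: 213/2 - 2q_X = 0, so q_X = 213/4.
Then q_E = (223 - 2·(213/4))/4 = 233/8.
Price P = 285 - 2·(659/8) = 481/4.
Xenon's profit: (481/4 - 67)·(213/4) = 2835.5625.

2835.56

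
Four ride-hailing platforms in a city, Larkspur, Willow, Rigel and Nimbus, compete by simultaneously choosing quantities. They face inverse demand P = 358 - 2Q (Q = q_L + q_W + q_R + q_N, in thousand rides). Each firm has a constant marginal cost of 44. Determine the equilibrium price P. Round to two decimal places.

A representative firm's profit is π_i = q_i(358 - 2Q) - 44q_i.
Setting ∂π_i/∂q_i = 0 with rivals' quantities fixed: 314 - 4q_i - 2·Σ_{j≠i} q_j = 0.
With identical firms every q_j equals q_i, so Σ_{j≠i} q_j = 3q_i and 314 = 10q_i, giving q_i = 157/5.
Total output Q = 628/5, so price P = 358 - 2·(628/5) = 534/5.

106.80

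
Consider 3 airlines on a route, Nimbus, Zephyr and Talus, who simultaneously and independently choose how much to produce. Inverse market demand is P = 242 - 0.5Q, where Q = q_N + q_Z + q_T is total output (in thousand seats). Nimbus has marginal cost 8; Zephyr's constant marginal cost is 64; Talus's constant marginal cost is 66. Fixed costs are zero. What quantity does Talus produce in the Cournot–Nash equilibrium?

58

Nimbus's profit: π_N = (242 - 0.5Q)q_N - (8q_N). Setting ∂π_N/∂q_N = 0: 234 - q_N - (1/2)(q_Z + q_T) = 0.
Zephyr's first-order condition: 178 - q_Z - (1/2)(q_N + q_T) = 0.
Talus's first-order condition: 176 - q_T - (1/2)(q_N + q_Z) = 0.
Summing all 3 equations gives 588 − 2Q = 0, hence Q = 294.
Back-substituting: q_N = (234 − 147)/(1/2) = 174, q_Z = (178 − 147)/(1/2) = 62, q_T = (176 − 147)/(1/2) = 58.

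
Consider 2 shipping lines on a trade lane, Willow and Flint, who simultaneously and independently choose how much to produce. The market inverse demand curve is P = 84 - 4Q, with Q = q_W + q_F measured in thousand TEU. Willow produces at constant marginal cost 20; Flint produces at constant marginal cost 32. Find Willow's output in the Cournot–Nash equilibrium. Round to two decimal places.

6.33

Willow's profit: π_W = (84 - 4Q)q_W - (20q_W). Setting ∂π_W/∂q_W = 0: 64 - 8q_W - 4(q_F) = 0.
Flint's first-order condition: 52 - 8q_F - 4(q_W) = 0.
Best responses: q_W = (64 - 4q_F)/8, q_F = (52 - 4q_W)/8.
Substituting one into the other gives q_W = 19/3 and q_F = 10/3.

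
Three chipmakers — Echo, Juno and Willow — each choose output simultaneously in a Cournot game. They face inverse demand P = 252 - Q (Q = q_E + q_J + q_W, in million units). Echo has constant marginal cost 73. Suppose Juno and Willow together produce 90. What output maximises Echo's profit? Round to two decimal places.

44.50

With rivals' combined output fixed at 90, Echo's profit is π_E = (252 - 90 - q_E)q_E - (73q_E) = (162 - q_E)q_E - (73q_E).
∂π_E/∂q_E = 89 - 2q_E = 0, so q_E = 89/2.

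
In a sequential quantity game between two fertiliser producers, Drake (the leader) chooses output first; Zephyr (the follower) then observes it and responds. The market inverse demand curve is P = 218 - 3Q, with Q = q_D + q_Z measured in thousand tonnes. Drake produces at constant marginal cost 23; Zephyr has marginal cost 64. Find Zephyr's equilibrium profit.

108

The follower Zephyr best-responds to any q_D: π_Z = (218 - 3Q)q_Z - 64q_Z.
Setting the follower's marginal profit to zero, 154 - 3q_D - 6q_Z = 0, i.e. q_Z = (154 - 3q_D)/6.
The leader anticipates this reaction. Substituting into P = 218 - 3Q gives P = 141 - (3/2)q_D, so π_D = (141 - (3/2)q_D)q_D - 23q_D.
The leader's first-order condition 118 - 3q_D = 0 yields q_D = 118/3.
Then q_Z = (154 - 3·(118/3))/6 = 6.
Price P = 218 - 3·(136/3) = 82.
Zephyr's profit: (82 - 64)·6 = 108.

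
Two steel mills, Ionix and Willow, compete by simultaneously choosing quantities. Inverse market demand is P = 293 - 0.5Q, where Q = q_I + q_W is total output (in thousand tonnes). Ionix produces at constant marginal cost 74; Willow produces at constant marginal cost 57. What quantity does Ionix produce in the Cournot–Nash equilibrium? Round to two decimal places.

Ionix's profit: π_I = (293 - 0.5Q)q_I - (74q_I). Setting ∂π_I/∂q_I = 0: 219 - q_I - (1/2)(q_W) = 0.
Willow's first-order condition: 236 - q_W - (1/2)(q_I) = 0.
Rearranging gives the reaction functions q_I = (219 - (1/2)q_W) and q_W = (236 - (1/2)q_I).
Substituting one into the other gives q_I = 404/3 and q_W = 506/3.

134.67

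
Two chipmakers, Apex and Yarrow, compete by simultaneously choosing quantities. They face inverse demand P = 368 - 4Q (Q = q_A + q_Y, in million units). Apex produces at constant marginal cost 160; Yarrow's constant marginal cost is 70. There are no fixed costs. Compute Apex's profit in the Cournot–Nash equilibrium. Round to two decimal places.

386.78

Apex's profit: π_A = (368 - 4Q)q_A - (160q_A). Setting ∂π_A/∂q_A = 0: 208 - 8q_A - 4(q_Y) = 0.
Yarrow's profit: π_Y = (368 - 4Q)q_Y - (70q_Y). Setting ∂π_Y/∂q_Y = 0: 298 - 8q_Y - 4(q_A) = 0.
Rearranging gives the reaction functions q_A = (208 - 4q_Y)/8 and q_Y = (298 - 4q_A)/8.
Substituting one into the other gives q_A = 59/6 and q_Y = 97/3.
Price P = 368 - 4·(253/6) = 598/3.
Apex's profit: (598/3 - 160)·(59/6) = 386.7778.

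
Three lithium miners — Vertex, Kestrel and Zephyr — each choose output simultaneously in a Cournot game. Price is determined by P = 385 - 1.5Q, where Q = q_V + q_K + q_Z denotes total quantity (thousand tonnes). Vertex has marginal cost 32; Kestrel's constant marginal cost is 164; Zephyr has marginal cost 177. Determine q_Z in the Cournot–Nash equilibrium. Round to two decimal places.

8.33

Vertex's profit: π_V = (385 - 1.5Q)q_V - (32q_V). Setting ∂π_V/∂q_V = 0: 353 - 3q_V - (3/2)(q_K + q_Z) = 0.
Kestrel's first-order condition: 221 - 3q_K - (3/2)(q_V + q_Z) = 0.
Zephyr's profit: π_Z = (385 - 1.5Q)q_Z - (177q_Z). Setting ∂π_Z/∂q_Z = 0: 208 - 3q_Z - (3/2)(q_V + q_K) = 0.
Adding the 3 conditions: 782 − 3Q − 3Q = 0, i.e. Q = 391/3.
Back-substituting: q_V = (353 − 391/2)/(3/2) = 105, q_K = (221 − 391/2)/(3/2) = 17, q_Z = (208 − 391/2)/(3/2) = 25/3.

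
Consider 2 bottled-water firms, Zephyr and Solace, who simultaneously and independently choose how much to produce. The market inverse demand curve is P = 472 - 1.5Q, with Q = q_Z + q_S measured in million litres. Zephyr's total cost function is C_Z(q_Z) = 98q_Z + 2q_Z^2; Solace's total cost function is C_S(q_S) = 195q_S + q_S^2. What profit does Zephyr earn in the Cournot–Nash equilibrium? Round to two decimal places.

Zephyr's profit: π_Z = (472 - 1.5Q)q_Z - (98q_Z + 2q_Z²). Setting ∂π_Z/∂q_Z = 0: 374 - 7q_Z - (3/2)(q_S) = 0.
Solace's profit: π_S = (472 - 1.5Q)q_S - (195q_S + q_S²). Setting ∂π_S/∂q_S = 0: 277 - 5q_S - (3/2)(q_Z) = 0.
So q_Z = (374 - (3/2)q_S)/7 and q_S = (277 - (3/2)q_Z)/5.
Solving the pair: q_Z = 44.4122, q_S = 42.0763.
Price P = 472 - (3/2)·86.4885 = 342.2672.
Zephyr's profit: 342.2672·44.4122 - 98·44.4122 - 2·44.4122² = 6903.5566.

6903.56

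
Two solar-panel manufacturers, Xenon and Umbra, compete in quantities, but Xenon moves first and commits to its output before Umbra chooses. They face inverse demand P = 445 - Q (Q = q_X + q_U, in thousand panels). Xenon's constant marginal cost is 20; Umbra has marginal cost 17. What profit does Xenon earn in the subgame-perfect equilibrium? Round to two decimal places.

The follower Umbra best-responds to any q_X: π_U = (445 - Q)q_U - 17q_U.
∂π_U/∂q_U = 428 - q_X - 2q_U = 0 gives the reaction function q_U = (428 - q_X)/2.
Xenon substitutes q_U(q_X) into its own profit: π_X = q_X(445 - q_X - (428 - q_X)/2) - 20q_X = (231 - (1/2)q_X)q_X - 20q_X.
The leader's first-order condition 211 - q_X = 0 yields q_X = 211.
Then q_U = (428 - 211)/2 = 217/2.
Price P = 445 - 639/2 = 251/2.
Xenon's profit: (251/2 - 20)·211 = 22260.5000.

22260.50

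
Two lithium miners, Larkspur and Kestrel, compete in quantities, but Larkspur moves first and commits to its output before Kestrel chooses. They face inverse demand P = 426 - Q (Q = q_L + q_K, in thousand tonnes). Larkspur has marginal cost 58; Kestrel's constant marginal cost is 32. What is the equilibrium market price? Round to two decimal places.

143.50

Solve by backward induction. Given q_L, the follower Kestrel maximises π_K = (426 - q_L - q_K)q_K - 32q_K.
Setting the follower's marginal profit to zero, 394 - q_L - 2q_K = 0, i.e. q_K = (394 - q_L)/2.
The leader anticipates this reaction. Substituting into P = 426 - Q gives P = 229 - (1/2)q_L, so π_L = (229 - (1/2)q_L)q_L - 58q_L.
The leader's first-order condition 171 - q_L = 0 yields q_L = 171.
Then q_K = (394 - 171)/2 = 223/2.
Total output Q = 565/2, so price P = 426 - 565/2 = 287/2.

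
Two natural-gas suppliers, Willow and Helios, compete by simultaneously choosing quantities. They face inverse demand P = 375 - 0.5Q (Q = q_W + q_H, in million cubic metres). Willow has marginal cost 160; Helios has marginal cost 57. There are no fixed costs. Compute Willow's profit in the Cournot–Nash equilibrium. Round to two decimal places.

2787.56

Willow's profit: π_W = (375 - 0.5Q)q_W - (160q_W). Setting ∂π_W/∂q_W = 0: 215 - q_W - (1/2)(q_H) = 0.
Helios's profit: π_H = (375 - 0.5Q)q_H - (57q_H). Setting ∂π_H/∂q_H = 0: 318 - q_H - (1/2)(q_W) = 0.
Rearranging gives the reaction functions q_W = (215 - (1/2)q_H) and q_H = (318 - (1/2)q_W).
Solving the pair: q_W = 224/3, q_H = 842/3.
Price P = 375 - (1/2)·(1066/3) = 592/3.
Willow's profit: (592/3 - 160)·(224/3) = 2787.5556.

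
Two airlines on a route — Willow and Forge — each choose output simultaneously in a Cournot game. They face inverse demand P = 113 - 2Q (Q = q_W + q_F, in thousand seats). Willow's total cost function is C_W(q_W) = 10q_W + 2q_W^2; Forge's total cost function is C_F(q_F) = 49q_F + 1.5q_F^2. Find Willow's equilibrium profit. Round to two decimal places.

520.19

Willow's profit: π_W = (113 - 2Q)q_W - (10q_W + 2q_W²). Setting ∂π_W/∂q_W = 0: 103 - 8q_W - 2(q_F) = 0.
Forge's profit: π_F = (113 - 2Q)q_F - (49q_F + (3/2)q_F²). Setting ∂π_F/∂q_F = 0: 64 - 7q_F - 2(q_W) = 0.
So q_W = (103 - 2q_F)/8 and q_F = (64 - 2q_W)/7.
Substituting one into the other gives q_W = 593/52 and q_F = 153/26.
Price P = 113 - 2·(899/52) = 78.4231.
Willow's profit: 78.4231·(593/52) - 10·(593/52) - 2(593/52)² = 520.1908.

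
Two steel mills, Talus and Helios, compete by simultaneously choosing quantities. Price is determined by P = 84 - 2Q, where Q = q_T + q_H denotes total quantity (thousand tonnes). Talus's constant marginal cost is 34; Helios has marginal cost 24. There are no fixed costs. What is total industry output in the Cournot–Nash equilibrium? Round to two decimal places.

Talus's profit: π_T = (84 - 2Q)q_T - (34q_T). Setting ∂π_T/∂q_T = 0: 50 - 4q_T - 2(q_H) = 0.
Helios's profit: π_H = (84 - 2Q)q_H - (24q_H). Setting ∂π_H/∂q_H = 0: 60 - 4q_H - 2(q_T) = 0.
Best responses: q_T = (50 - 2q_H)/4, q_H = (60 - 2q_T)/4.
Substituting one into the other gives q_T = 20/3 and q_H = 35/3.
Total output Q = 20/3 + 35/3 = 55/3.

18.33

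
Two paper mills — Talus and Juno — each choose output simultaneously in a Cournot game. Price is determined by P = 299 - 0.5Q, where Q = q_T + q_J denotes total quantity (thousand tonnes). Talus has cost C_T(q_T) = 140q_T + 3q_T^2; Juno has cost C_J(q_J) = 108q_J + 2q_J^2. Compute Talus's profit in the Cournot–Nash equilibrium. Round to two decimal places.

1418.19

Talus's profit: π_T = (299 - 0.5Q)q_T - (140q_T + 3q_T²). Setting ∂π_T/∂q_T = 0: 159 - 7q_T - (1/2)(q_J) = 0.
Juno's profit: π_J = (299 - 0.5Q)q_J - (108q_J + 2q_J²). Setting ∂π_J/∂q_J = 0: 191 - 5q_J - (1/2)(q_T) = 0.
So q_T = (159 - (1/2)q_J)/7 and q_J = (191 - (1/2)q_T)/5.
Solving the pair: q_T = 20.1295, q_J = 36.1871.
Price P = 299 - (1/2)·56.3165 = 270.8417.
Talus's profit: 270.8417·20.1295 - 140·20.1295 - 3·20.1295² = 1418.1882.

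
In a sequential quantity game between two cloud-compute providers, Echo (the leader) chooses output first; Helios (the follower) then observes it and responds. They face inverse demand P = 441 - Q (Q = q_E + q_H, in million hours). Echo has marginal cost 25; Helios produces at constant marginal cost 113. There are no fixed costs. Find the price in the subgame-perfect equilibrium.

Solve by backward induction. Given q_E, the follower Helios maximises π_H = (441 - q_E - q_H)q_H - 113q_H.
Setting the follower's marginal profit to zero, 328 - q_E - 2q_H = 0, i.e. q_H = (328 - q_E)/2.
Echo substitutes q_H(q_E) into its own profit: π_E = q_E(441 - q_E - (328 - q_E)/2) - 25q_E = (277 - (1/2)q_E)q_E - 25q_E.
Maximising: ∂π_E/∂q_E = 252 - q_E = 0, giving q_E = 252.
Then q_H = (328 - 252)/2 = 38.
Total output Q = 290, so price P = 441 - 290 = 151.

151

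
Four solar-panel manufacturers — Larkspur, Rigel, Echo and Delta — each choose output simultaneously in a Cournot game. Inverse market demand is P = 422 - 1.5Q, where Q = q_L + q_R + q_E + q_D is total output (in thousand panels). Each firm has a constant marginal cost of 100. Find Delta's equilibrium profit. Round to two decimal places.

2764.91

A representative firm's profit is π_i = q_i(422 - 1.5Q) - 100q_i.
Setting ∂π_i/∂q_i = 0 with rivals' quantities fixed: 322 - 3q_i - (3/2)·Σ_{j≠i} q_j = 0.
With identical firms every q_j equals q_i, so Σ_{j≠i} q_j = 3q_i and 322 = (15/2)q_i, giving q_i = 644/15.
Price P = 422 - (3/2)·171.7333 = 822/5.
Delta's profit: (822/5 - 100)·(644/15) = 2764.9067.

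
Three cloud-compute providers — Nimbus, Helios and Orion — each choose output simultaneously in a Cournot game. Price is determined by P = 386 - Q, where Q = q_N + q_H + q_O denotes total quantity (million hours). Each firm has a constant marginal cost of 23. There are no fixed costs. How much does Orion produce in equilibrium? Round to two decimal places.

90.75

Each firm earns π_i = (386 - Q)q_i - 23q_i.
First-order condition (treating rivals' output as given): 363 - 2q_i - Σ_{j≠i} q_j = 0.
With identical firms every q_j equals q_i, so Σ_{j≠i} q_j = 2q_i and 363 = 4q_i, giving q_i = 363/4.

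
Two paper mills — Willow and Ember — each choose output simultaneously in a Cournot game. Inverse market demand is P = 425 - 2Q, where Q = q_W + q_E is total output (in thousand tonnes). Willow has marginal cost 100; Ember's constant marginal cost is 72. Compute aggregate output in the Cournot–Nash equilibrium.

113

Willow's profit: π_W = (425 - 2Q)q_W - (100q_W). Setting ∂π_W/∂q_W = 0: 325 - 4q_W - 2(q_E) = 0.
Ember's profit: π_E = (425 - 2Q)q_E - (72q_E). Setting ∂π_E/∂q_E = 0: 353 - 4q_E - 2(q_W) = 0.
Best responses: q_W = (325 - 2q_E)/4, q_E = (353 - 2q_W)/4.
Substituting one into the other gives q_W = 99/2 and q_E = 127/2.
Total output Q = 99/2 + 127/2 = 113.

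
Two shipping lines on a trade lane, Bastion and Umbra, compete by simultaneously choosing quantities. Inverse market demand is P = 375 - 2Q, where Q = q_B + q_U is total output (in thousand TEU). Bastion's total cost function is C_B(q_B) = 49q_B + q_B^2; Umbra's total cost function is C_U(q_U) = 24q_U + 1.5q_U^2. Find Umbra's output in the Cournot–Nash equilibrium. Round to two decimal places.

38.26

Bastion's profit: π_B = (375 - 2Q)q_B - (49q_B + q_B²). Setting ∂π_B/∂q_B = 0: 326 - 6q_B - 2(q_U) = 0.
Umbra's profit: π_U = (375 - 2Q)q_U - (24q_U + (3/2)q_U²). Setting ∂π_U/∂q_U = 0: 351 - 7q_U - 2(q_B) = 0.
Best responses: q_B = (326 - 2q_U)/6, q_U = (351 - 2q_B)/7.
Substituting one into the other gives q_B = 790/19 and q_U = 727/19.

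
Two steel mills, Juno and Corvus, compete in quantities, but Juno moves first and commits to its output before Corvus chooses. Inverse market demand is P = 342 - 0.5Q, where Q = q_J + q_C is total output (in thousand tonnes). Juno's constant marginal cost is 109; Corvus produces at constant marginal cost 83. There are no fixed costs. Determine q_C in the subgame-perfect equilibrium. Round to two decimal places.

The follower Corvus best-responds to any q_J: π_C = (342 - 0.5Q)q_C - 83q_C.
Setting the follower's marginal profit to zero, 259 - (1/2)q_J - q_C = 0, i.e. q_C = (259 - (1/2)q_J).
The leader anticipates this reaction. Substituting into P = 342 - 0.5Q gives P = 425/2 - (1/4)q_J, so π_J = (425/2 - (1/4)q_J)q_J - 109q_J.
Maximising: ∂π_J/∂q_J = 207/2 - (1/2)q_J = 0, giving q_J = 207.
Then q_C = (259 - (1/2)·207) = 311/2.

155.50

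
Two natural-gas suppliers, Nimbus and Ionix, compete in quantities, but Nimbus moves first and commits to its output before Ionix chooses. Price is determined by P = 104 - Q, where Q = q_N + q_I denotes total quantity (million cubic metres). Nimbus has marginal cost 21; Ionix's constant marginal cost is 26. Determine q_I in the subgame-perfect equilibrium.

17

Solve by backward induction. Given q_N, the follower Ionix maximises π_I = (104 - q_N - q_I)q_I - 26q_I.
Setting the follower's marginal profit to zero, 78 - q_N - 2q_I = 0, i.e. q_I = (78 - q_N)/2.
The leader anticipates this reaction. Substituting into P = 104 - Q gives P = 65 - (1/2)q_N, so π_N = (65 - (1/2)q_N)q_N - 21q_N.
Leader FOC: 44 - q_N = 0, so q_N = 44.
Then q_I = (78 - 44)/2 = 17.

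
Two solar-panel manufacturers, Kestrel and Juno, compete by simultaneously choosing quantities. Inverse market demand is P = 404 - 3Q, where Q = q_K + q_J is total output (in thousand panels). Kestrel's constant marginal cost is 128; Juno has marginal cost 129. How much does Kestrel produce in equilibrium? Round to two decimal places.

Kestrel's profit: π_K = (404 - 3Q)q_K - (128q_K). Setting ∂π_K/∂q_K = 0: 276 - 6q_K - 3(q_J) = 0.
Juno's profit: π_J = (404 - 3Q)q_J - (129q_J). Setting ∂π_J/∂q_J = 0: 275 - 6q_J - 3(q_K) = 0.
So q_K = (276 - 3q_J)/6 and q_J = (275 - 3q_K)/6.
Substituting one into the other gives q_K = 277/9 and q_J = 274/9.

30.78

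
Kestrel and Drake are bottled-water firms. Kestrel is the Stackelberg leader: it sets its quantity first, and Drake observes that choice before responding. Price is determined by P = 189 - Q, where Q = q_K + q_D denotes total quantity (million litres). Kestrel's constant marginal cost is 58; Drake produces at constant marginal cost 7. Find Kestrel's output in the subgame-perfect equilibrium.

40

The follower Drake best-responds to any q_K: π_D = (189 - Q)q_D - 7q_D.
Follower FOC: 182 - q_K - 2q_D = 0, so q_D(q_K) = (182 - q_K)/2.
The leader anticipates this reaction. Substituting into P = 189 - Q gives P = 98 - (1/2)q_K, so π_K = (98 - (1/2)q_K)q_K - 58q_K.
The leader's first-order condition 40 - q_K = 0 yields q_K = 40.
Then q_D = (182 - 40)/2 = 71.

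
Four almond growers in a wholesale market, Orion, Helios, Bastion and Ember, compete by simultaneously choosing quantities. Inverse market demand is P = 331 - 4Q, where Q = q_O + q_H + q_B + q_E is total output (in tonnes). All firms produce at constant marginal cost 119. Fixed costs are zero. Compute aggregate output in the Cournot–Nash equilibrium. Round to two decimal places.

A representative firm's profit is π_i = q_i(331 - 4Q) - 119q_i.
Setting ∂π_i/∂q_i = 0 with rivals' quantities fixed: 212 - 8q_i - 4·Σ_{j≠i} q_j = 0.
With identical firms every q_j equals q_i, so Σ_{j≠i} q_j = 3q_i and 212 = 20q_i, giving q_i = 53/5.
Total output Q = 53/5 + 53/5 + 53/5 + 53/5 = 212/5.

42.40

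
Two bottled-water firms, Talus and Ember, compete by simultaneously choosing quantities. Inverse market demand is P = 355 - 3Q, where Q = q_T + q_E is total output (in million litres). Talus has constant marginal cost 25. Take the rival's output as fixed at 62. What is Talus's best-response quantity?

24

With the rival's output fixed at 62, Talus's profit is π_T = (355 - 3·62 - 3q_T)q_T - (25q_T) = (169 - 3q_T)q_T - (25q_T).
∂π_T/∂q_T = 144 - 6q_T = 0, so q_T = 24.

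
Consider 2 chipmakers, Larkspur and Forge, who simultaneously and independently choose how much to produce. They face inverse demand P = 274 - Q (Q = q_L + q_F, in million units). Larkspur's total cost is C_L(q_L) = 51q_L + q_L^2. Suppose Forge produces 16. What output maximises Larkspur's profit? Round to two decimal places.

51.75

With the rival's output fixed at 16, Larkspur's profit is π_L = (274 - 16 - q_L)q_L - (51q_L + q_L²) = (258 - q_L)q_L - (51q_L + q_L²).
∂π_L/∂q_L = 207 - 4q_L = 0, so q_L = 207/4.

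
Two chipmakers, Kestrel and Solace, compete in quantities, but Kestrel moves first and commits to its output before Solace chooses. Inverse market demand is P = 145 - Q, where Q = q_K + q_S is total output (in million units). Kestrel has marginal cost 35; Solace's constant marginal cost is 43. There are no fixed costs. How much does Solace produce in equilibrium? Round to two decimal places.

21.50

The follower Solace best-responds to any q_K: π_S = (145 - Q)q_S - 43q_S.
Setting the follower's marginal profit to zero, 102 - q_K - 2q_S = 0, i.e. q_S = (102 - q_K)/2.
The leader anticipates this reaction. Substituting into P = 145 - Q gives P = 94 - (1/2)q_K, so π_K = (94 - (1/2)q_K)q_K - 35q_K.
Maximising: ∂π_K/∂q_K = 59 - q_K = 0, giving q_K = 59.
Then q_S = (102 - 59)/2 = 43/2.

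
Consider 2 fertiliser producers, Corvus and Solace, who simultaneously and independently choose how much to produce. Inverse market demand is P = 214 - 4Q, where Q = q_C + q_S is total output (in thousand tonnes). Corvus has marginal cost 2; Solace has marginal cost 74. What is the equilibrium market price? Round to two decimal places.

96.67

Corvus's profit: π_C = (214 - 4Q)q_C - (2q_C). Setting ∂π_C/∂q_C = 0: 212 - 8q_C - 4(q_S) = 0.
Solace's profit: π_S = (214 - 4Q)q_S - (74q_S). Setting ∂π_S/∂q_S = 0: 140 - 8q_S - 4(q_C) = 0.
So q_C = (212 - 4q_S)/8 and q_S = (140 - 4q_C)/8.
Solving the pair: q_C = 71/3, q_S = 17/3.
Total output Q = 88/3, so price P = 214 - 4·(88/3) = 290/3.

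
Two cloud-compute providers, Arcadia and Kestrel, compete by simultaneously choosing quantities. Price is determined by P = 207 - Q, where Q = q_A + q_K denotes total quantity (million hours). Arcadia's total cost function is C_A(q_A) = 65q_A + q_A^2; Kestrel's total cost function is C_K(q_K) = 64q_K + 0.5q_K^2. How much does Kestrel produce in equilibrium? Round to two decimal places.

Arcadia's profit: π_A = (207 - Q)q_A - (65q_A + q_A²). Setting ∂π_A/∂q_A = 0: 142 - 4q_A - (q_K) = 0.
Kestrel's first-order condition: 143 - 3q_K - (q_A) = 0.
Rearranging gives the reaction functions q_A = (142 - q_K)/4 and q_K = (143 - q_A)/3.
Solving the pair: q_A = 283/11, q_K = 430/11.

39.09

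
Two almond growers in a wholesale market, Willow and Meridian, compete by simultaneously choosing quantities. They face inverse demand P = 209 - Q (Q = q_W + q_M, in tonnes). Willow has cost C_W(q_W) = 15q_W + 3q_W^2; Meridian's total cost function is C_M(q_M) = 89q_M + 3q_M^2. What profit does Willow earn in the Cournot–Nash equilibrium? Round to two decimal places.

Willow's profit: π_W = (209 - Q)q_W - (15q_W + 3q_W²). Setting ∂π_W/∂q_W = 0: 194 - 8q_W - (q_M) = 0.
Meridian's first-order condition: 120 - 8q_M - (q_W) = 0.
Best responses: q_W = (194 - q_M)/8, q_M = (120 - q_W)/8.
Substituting one into the other gives q_W = 1432/63 and q_M = 766/63.
Price P = 209 - 314/9 = 1567/9.
Willow's profit: (1567/9)·(1432/63) - 15·(1432/63) - 3(1432/63)² = 2066.6405.

2066.64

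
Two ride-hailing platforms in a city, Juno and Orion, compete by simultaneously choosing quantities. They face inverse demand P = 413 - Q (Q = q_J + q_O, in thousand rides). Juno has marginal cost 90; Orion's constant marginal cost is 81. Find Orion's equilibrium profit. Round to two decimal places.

Juno's profit: π_J = (413 - Q)q_J - (90q_J). Setting ∂π_J/∂q_J = 0: 323 - 2q_J - (q_O) = 0.
Orion's first-order condition: 332 - 2q_O - (q_J) = 0.
Best responses: q_J = (323 - q_O)/2, q_O = (332 - q_J)/2.
Solving the pair: q_J = 314/3, q_O = 341/3.
Price P = 413 - 655/3 = 584/3.
Orion's profit: (584/3 - 81)·(341/3) = 12920.1111.

12920.11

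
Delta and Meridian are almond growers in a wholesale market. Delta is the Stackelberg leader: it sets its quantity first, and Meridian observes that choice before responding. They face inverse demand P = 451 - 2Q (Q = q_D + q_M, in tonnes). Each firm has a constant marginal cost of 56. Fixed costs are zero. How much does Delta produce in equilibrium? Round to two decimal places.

98.75

The follower Meridian best-responds to any q_D: π_M = (451 - 2Q)q_M - 56q_M.
Follower FOC: 395 - 2q_D - 4q_M = 0, so q_M(q_D) = (395 - 2q_D)/4.
Delta substitutes q_M(q_D) into its own profit: π_D = q_D(451 - 2q_D - (395 - 2q_D)/2) - 56q_D = (507/2 - q_D)q_D - 56q_D.
The leader's first-order condition 395/2 - 2q_D = 0 yields q_D = 395/4.
Then q_M = (395 - 2·(395/4))/4 = 395/8.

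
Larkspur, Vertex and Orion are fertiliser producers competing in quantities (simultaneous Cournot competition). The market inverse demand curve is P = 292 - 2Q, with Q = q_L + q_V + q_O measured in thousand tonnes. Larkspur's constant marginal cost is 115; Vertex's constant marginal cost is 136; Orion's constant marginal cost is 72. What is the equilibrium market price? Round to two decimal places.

Larkspur's profit: π_L = (292 - 2Q)q_L - (115q_L). Setting ∂π_L/∂q_L = 0: 177 - 4q_L - 2(q_V + q_O) = 0.
Vertex's profit: π_V = (292 - 2Q)q_V - (136q_V). Setting ∂π_V/∂q_V = 0: 156 - 4q_V - 2(q_L + q_O) = 0.
Orion's first-order condition: 220 - 4q_O - 2(q_L + q_V) = 0.
Summing all 3 equations gives 553 − 8Q = 0, hence Q = 553/8.
Back-substituting: q_L = (177 − 553/4)/2 = 155/8, q_V = (156 − 553/4)/2 = 71/8, q_O = (220 − 553/4)/2 = 327/8.
Total output Q = 553/8, so price P = 292 - 2·(553/8) = 615/4.

153.75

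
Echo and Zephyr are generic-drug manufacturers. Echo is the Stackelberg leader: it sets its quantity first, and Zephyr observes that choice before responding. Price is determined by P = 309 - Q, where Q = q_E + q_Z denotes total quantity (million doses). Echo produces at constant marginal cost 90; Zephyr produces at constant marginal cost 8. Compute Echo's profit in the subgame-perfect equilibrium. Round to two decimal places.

The follower Zephyr best-responds to any q_E: π_Z = (309 - Q)q_Z - 8q_Z.
Follower FOC: 301 - q_E - 2q_Z = 0, so q_Z(q_E) = (301 - q_E)/2.
The leader anticipates this reaction. Substituting into P = 309 - Q gives P = 317/2 - (1/2)q_E, so π_E = (317/2 - (1/2)q_E)q_E - 90q_E.
Leader FOC: 137/2 - q_E = 0, so q_E = 137/2.
Then q_Z = (301 - 137/2)/2 = 465/4.
Price P = 309 - 739/4 = 497/4.
Echo's profit: (497/4 - 90)·(137/2) = 2346.1250.

2346.13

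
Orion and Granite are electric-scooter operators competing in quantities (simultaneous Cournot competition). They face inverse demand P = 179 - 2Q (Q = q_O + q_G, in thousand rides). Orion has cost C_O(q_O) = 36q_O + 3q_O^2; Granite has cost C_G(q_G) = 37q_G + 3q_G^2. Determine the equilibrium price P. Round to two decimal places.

Orion's profit: π_O = (179 - 2Q)q_O - (36q_O + 3q_O²). Setting ∂π_O/∂q_O = 0: 143 - 10q_O - 2(q_G) = 0.
Granite's first-order condition: 142 - 10q_G - 2(q_O) = 0.
Rearranging gives the reaction functions q_O = (143 - 2q_G)/10 and q_G = (142 - 2q_O)/10.
Substituting one into the other gives q_O = 191/16 and q_G = 189/16.
Total output Q = 95/4, so price P = 179 - 2·(95/4) = 263/2.

131.50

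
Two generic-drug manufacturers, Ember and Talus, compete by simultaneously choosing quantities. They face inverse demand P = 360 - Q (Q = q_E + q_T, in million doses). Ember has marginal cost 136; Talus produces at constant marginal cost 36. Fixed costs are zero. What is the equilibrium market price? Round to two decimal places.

Ember's profit: π_E = (360 - Q)q_E - (136q_E). Setting ∂π_E/∂q_E = 0: 224 - 2q_E - (q_T) = 0.
Talus's first-order condition: 324 - 2q_T - (q_E) = 0.
So q_E = (224 - q_T)/2 and q_T = (324 - q_E)/2.
Solving the pair: q_E = 124/3, q_T = 424/3.
Total output Q = 548/3, so price P = 360 - 548/3 = 532/3.

177.33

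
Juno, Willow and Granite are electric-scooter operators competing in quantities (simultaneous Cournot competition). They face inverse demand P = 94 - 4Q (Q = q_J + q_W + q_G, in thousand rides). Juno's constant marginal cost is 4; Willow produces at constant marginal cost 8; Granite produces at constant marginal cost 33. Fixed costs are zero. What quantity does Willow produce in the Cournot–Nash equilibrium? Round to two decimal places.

6.69

Juno's profit: π_J = (94 - 4Q)q_J - (4q_J). Setting ∂π_J/∂q_J = 0: 90 - 8q_J - 4(q_W + q_G) = 0.
Willow's first-order condition: 86 - 8q_W - 4(q_J + q_G) = 0.
Granite's first-order condition: 61 - 8q_G - 4(q_J + q_W) = 0.
Adding the 3 first-order conditions: 237 − 16Q = 0, so Q = 237/16.
Back-substituting: q_J = (90 − 237/4)/4 = 123/16, q_W = (86 − 237/4)/4 = 107/16, q_G = (61 − 237/4)/4 = 7/16.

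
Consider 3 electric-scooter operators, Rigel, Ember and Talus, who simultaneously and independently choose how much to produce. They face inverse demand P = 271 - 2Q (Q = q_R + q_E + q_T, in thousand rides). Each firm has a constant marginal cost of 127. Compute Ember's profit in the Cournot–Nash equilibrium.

A representative firm's profit is π_i = q_i(271 - 2Q) - 127q_i.
First-order condition (treating rivals' output as given): 144 - 4q_i - 2·Σ_{j≠i} q_j = 0.
With identical firms every q_j equals q_i, so Σ_{j≠i} q_j = 2q_i and 144 = 8q_i, giving q_i = 18.
Price P = 271 - 2·54 = 163.
Ember's profit: (163 - 127)·18 = 648.

648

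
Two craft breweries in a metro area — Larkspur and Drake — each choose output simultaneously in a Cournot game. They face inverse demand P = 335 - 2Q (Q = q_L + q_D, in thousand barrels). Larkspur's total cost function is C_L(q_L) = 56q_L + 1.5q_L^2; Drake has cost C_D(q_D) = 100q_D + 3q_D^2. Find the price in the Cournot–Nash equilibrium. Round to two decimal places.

231.76

Larkspur's profit: π_L = (335 - 2Q)q_L - (56q_L + (3/2)q_L²). Setting ∂π_L/∂q_L = 0: 279 - 7q_L - 2(q_D) = 0.
Drake's profit: π_D = (335 - 2Q)q_D - (100q_D + 3q_D²). Setting ∂π_D/∂q_D = 0: 235 - 10q_D - 2(q_L) = 0.
Rearranging gives the reaction functions q_L = (279 - 2q_D)/7 and q_D = (235 - 2q_L)/10.
Substituting one into the other gives q_L = 1160/33 and q_D = 1087/66.
Total output Q = 51.6212, so price P = 335 - 2·51.6212 = 231.7576.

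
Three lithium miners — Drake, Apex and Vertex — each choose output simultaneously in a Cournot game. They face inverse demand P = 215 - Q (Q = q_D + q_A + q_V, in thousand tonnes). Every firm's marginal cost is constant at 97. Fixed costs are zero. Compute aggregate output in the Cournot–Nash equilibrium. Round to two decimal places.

88.50

Each firm earns π_i = (215 - Q)q_i - 97q_i.
Setting ∂π_i/∂q_i = 0 with rivals' quantities fixed: 118 - 2q_i - Σ_{j≠i} q_j = 0.
With identical firms every q_j equals q_i, so Σ_{j≠i} q_j = 2q_i and 118 = 4q_i, giving q_i = 59/2.
Total output Q = 59/2 + 59/2 + 59/2 = 177/2.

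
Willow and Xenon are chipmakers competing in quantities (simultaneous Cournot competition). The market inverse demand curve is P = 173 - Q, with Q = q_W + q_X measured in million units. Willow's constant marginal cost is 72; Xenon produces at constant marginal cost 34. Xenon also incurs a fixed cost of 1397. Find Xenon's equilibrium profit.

Willow's profit: π_W = (173 - Q)q_W - (72q_W). Setting ∂π_W/∂q_W = 0: 101 - 2q_W - (q_X) = 0.
Xenon's first-order condition: 139 - 2q_X - (q_W) = 0.
Rearranging gives the reaction functions q_W = (101 - q_X)/2 and q_X = (139 - q_W)/2.
Solving the pair: q_W = 21, q_X = 59.
Price P = 173 - 80 = 93.
Xenon's profit: (93 - 34)·59 - 1397 = 2084.

2084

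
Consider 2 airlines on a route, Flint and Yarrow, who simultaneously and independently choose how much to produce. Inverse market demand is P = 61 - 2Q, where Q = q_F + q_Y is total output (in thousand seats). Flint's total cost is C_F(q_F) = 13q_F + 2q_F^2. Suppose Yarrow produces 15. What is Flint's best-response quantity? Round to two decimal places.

2.25

With the rival's output fixed at 15, Flint's profit is π_F = (61 - 2·15 - 2q_F)q_F - (13q_F + 2q_F²) = (31 - 2q_F)q_F - (13q_F + 2q_F²).
∂π_F/∂q_F = 18 - 8q_F = 0, so q_F = 9/4.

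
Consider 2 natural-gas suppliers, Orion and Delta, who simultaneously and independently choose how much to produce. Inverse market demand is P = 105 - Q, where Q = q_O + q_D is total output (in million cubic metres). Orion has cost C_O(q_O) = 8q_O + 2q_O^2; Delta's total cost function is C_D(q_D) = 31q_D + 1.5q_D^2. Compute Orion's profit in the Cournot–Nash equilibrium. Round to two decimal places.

Orion's profit: π_O = (105 - Q)q_O - (8q_O + 2q_O²). Setting ∂π_O/∂q_O = 0: 97 - 6q_O - (q_D) = 0.
Delta's first-order condition: 74 - 5q_D - (q_O) = 0.
Best responses: q_O = (97 - q_D)/6, q_D = (74 - q_O)/5.
Solving the pair: q_O = 411/29, q_D = 347/29.
Price P = 105 - 758/29 = 78.8621.
Orion's profit: 78.8621·(411/29) - 8·(411/29) - 2(411/29)² = 602.5719.

602.57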